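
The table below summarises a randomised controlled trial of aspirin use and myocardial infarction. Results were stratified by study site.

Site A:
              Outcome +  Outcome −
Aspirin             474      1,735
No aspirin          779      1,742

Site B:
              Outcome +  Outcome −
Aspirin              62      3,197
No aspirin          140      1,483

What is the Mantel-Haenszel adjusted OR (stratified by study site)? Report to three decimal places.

OR_MH = Σ(aᵢdᵢ/nᵢ) / Σ(bᵢcᵢ/nᵢ), where nᵢ is the stratum total.
Stratum 1 (Site A): n = 4730; a·d/n = 474·1742/4730 = 174.5683; b·c/n = 1735·779/4730 = 285.7431
Stratum 2 (Site B): n = 4882; a·d/n = 62·1483/4882 = 18.8337; b·c/n = 3197·140/4882 = 91.6796
OR_MH = (174.5683 + 18.8337) / (285.7431 + 91.6796) = 193.4020 / 377.4228 = 0.51243

0.512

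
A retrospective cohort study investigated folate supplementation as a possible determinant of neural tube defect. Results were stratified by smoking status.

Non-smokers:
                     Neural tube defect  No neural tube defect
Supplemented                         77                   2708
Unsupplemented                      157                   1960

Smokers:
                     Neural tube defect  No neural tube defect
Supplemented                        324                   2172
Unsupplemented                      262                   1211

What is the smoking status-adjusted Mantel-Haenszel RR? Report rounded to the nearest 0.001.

RR_MH = Σ(aᵢ·n₀ᵢ/nᵢ) / Σ(cᵢ·n₁ᵢ/nᵢ), with n₁ᵢ = aᵢ+bᵢ (exposed), n₀ᵢ = cᵢ+dᵢ (unexposed), nᵢ = n₁ᵢ+n₀ᵢ.
Stratum 1 (Non-smokers): n₁ = 2785, n₀ = 2117, n = 4902; a·n₀/n = 77·2117/4902 = 33.2536; c·n₁/n = 157·2785/4902 = 89.1973
Stratum 2 (Smokers): n₁ = 2496, n₀ = 1473, n = 3969; a·n₀/n = 324·1473/3969 = 120.2449; c·n₁/n = 262·2496/3969 = 164.7649
RR_MH = (33.2536 + 120.2449) / (89.1973 + 164.7649) = 153.4985 / 253.9622 = 0.60441

0.604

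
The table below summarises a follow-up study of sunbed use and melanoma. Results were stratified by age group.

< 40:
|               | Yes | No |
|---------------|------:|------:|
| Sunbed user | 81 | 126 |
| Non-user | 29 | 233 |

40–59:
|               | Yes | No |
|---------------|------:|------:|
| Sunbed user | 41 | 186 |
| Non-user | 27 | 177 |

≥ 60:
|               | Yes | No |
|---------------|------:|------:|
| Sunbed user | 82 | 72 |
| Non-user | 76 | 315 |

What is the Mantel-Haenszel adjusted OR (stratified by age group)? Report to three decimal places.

OR_MH = Σ(aᵢdᵢ/nᵢ) / Σ(bᵢcᵢ/nᵢ), where nᵢ is the stratum total.
Stratum 1 (< 40): n = 469; a·d/n = 81·233/469 = 40.2409; b·c/n = 126·29/469 = 7.7910
Stratum 2 (40–59): n = 431; a·d/n = 41·177/431 = 16.8376; b·c/n = 186·27/431 = 11.6520
Stratum 3 (≥ 60): n = 545; a·d/n = 82·315/545 = 47.3945; b·c/n = 72·76/545 = 10.0404
OR_MH = (40.2409 + 16.8376 + 47.3945) / (7.7910 + 11.6520 + 10.0404) = 104.4730 / 29.4834 = 3.54345

3.543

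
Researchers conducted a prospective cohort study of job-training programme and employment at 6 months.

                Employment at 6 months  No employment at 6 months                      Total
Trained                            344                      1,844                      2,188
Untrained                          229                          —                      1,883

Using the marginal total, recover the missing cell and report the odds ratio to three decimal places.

The missing cell is in the unexposed row: 1883 − 229 = 1654.
So a = 344, b = 1844, c = 229, d = 1654.
OR = (a·d)/(b·c) = (344 × 1654) / (1844 × 229) = 568976 / 422276 = 1.34740

1.347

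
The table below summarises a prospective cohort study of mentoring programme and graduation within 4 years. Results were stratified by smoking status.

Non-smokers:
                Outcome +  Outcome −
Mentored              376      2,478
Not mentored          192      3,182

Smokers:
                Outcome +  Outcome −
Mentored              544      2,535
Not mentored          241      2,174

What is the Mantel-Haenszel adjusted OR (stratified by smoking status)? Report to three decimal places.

2.172

OR_MH = Σ(aᵢdᵢ/nᵢ) / Σ(bᵢcᵢ/nᵢ), where nᵢ is the stratum total.
Stratum 1 (Non-smokers): n = 6228; a·d/n = 376·3182/6228 = 192.1053; b·c/n = 2478·192/6228 = 76.3931
Stratum 2 (Smokers): n = 5494; a·d/n = 544·2174/5494 = 215.2632; b·c/n = 2535·241/5494 = 111.2004
OR_MH = (192.1053 + 215.2632) / (76.3931 + 111.2004) = 407.3685 / 187.5935 = 2.17155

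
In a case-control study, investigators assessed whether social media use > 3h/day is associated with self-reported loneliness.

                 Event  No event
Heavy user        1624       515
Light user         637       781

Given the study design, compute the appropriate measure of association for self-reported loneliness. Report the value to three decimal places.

Cells: a = 1624, b = 515, c = 637, d = 781.
This is a case-control study: participants were sampled on outcome status, so risks in the source population cannot be estimated directly — relative risk is not valid here. The odds ratio is the appropriate measure.
OR = (a·d)/(b·c) = (1624 × 781) / (515 × 637) = 1268344 / 328055 = 3.86625

3.866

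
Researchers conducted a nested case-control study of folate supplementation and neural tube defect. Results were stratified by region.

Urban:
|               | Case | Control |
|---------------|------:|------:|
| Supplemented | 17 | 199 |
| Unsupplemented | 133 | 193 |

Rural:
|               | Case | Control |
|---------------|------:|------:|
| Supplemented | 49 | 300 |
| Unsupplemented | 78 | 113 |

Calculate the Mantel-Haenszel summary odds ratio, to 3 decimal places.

OR_MH = Σ(aᵢdᵢ/nᵢ) / Σ(bᵢcᵢ/nᵢ), where nᵢ is the stratum total.
Stratum 1 (Urban): n = 542; a·d/n = 17·193/542 = 6.0535; b·c/n = 199·133/542 = 48.8321
Stratum 2 (Rural): n = 540; a·d/n = 49·113/540 = 10.2537; b·c/n = 300·78/540 = 43.3333
OR_MH = (6.0535 + 10.2537) / (48.8321 + 43.3333) = 16.3072 / 92.1654 = 0.17693

0.177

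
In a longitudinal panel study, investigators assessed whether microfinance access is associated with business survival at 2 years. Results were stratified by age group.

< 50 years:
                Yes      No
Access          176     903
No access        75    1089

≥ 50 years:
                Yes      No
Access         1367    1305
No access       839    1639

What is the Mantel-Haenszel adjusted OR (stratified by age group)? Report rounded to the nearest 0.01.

OR_MH = Σ(aᵢdᵢ/nᵢ) / Σ(bᵢcᵢ/nᵢ), where nᵢ is the stratum total.
Stratum 1 (< 50 years): n = 2243; a·d/n = 176·1089/2243 = 85.4498; b·c/n = 903·75/2243 = 30.1939
Stratum 2 (≥ 50 years): n = 5150; a·d/n = 1367·1639/5150 = 435.0511; b·c/n = 1305·839/5150 = 212.6010
OR_MH = (85.4498 + 435.0511) / (30.1939 + 212.6010) = 520.5009 / 242.7949 = 2.14379

2.14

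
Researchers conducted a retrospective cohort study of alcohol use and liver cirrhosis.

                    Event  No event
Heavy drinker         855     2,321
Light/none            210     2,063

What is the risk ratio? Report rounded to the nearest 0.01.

2.91

Cells: a = 855, b = 2321, c = 210, d = 2063.
Risk in exposed = 855/3176 = 0.26921; risk in unexposed = 210/2273 = 0.09239.
RR = 0.26921 / 0.09239 = 2.91384
The risk among the exposed is 2.91 times that among the unexposed.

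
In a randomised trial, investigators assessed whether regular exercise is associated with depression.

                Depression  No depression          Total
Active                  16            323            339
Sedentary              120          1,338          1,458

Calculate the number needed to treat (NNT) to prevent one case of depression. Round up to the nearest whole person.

29

Risk in treated group = 16/339 = 0.04720; risk in control = 120/1458 = 0.08230.
Absolute risk reduction = 0.08230 − 0.04720 = 0.03511
NNT = 1 / ARR = 1 / 0.03511 = 28.484 → round up → 29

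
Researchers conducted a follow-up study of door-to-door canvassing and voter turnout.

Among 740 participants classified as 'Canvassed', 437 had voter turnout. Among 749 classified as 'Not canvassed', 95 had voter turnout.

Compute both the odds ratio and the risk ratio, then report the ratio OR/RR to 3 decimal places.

2.132

From the description: a = 437, b = 303, c = 95, d = 654.
OR = (437·654)/(303·95) = 285798/28785 = 9.92871
Risk in exposed = 437/740 = 0.59054; risk in unexposed = 95/749 = 0.12684; RR = 4.65595
OR/RR = 9.92871 / 4.65595 = 2.13248
The outcome is not rare, so the OR lies further from 1 than the RR.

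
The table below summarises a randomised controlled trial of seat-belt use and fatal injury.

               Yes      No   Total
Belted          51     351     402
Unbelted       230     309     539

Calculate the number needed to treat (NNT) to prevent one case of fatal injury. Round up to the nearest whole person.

4

Risk in treated group = 51/402 = 0.12687; risk in control = 230/539 = 0.42672.
Absolute risk reduction = 0.42672 − 0.12687 = 0.29985
NNT = 1 / ARR = 1 / 0.29985 = 3.335 → round up → 4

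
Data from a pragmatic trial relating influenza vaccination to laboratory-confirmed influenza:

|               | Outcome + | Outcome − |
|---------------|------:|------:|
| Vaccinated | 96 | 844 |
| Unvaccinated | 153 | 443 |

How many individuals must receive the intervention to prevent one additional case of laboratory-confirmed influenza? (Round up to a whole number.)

Risk in treated group = 96/940 = 0.10213; risk in control = 153/596 = 0.25671.
Absolute risk reduction = 0.25671 − 0.10213 = 0.15458
NNT = 1 / ARR = 1 / 0.15458 = 6.469 → round up → 7

7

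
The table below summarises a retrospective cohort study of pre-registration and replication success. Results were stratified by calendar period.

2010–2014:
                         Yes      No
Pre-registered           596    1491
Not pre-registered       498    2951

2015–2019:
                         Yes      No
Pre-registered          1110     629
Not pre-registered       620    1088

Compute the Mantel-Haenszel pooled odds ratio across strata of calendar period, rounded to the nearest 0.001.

2.702

OR_MH = Σ(aᵢdᵢ/nᵢ) / Σ(bᵢcᵢ/nᵢ), where nᵢ is the stratum total.
Stratum 1 (2010–2014): n = 5536; a·d/n = 596·2951/5536 = 317.7016; b·c/n = 1491·498/5536 = 134.1254
Stratum 2 (2015–2019): n = 3447; a·d/n = 1110·1088/3447 = 350.3568; b·c/n = 629·620/3447 = 113.1361
OR_MH = (317.7016 + 350.3568) / (134.1254 + 113.1361) = 668.0584 / 247.2614 = 2.70183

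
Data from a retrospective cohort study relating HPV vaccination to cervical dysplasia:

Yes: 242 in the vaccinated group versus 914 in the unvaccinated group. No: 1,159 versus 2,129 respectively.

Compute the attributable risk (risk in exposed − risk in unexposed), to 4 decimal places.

From the description: a = 242, b = 1159, c = 914, d = 2129.
Risk in exposed = 242/1401 = 0.172734; risk in unexposed = 914/3043 = 0.300361.
Risk difference = 0.172734 − 0.300361 = -0.127628

-0.1276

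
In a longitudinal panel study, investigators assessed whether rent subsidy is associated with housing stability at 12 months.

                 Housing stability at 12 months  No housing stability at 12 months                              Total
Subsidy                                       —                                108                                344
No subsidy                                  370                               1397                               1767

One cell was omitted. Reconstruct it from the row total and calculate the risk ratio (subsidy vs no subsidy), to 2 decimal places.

The missing cell is in the exposed row: 344 − 108 = 236.
So a = 236, b = 108, c = 370, d = 1397.
RR = [a/(a+b)] / [c/(c+d)] = (236/344) / (370/1767) = 0.68605/0.20939 = 3.27634

3.28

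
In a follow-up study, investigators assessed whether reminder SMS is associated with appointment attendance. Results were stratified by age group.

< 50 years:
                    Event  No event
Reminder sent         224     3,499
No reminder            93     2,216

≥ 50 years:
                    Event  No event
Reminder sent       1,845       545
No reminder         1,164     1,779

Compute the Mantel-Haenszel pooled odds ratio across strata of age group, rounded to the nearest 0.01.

OR_MH = Σ(aᵢdᵢ/nᵢ) / Σ(bᵢcᵢ/nᵢ), where nᵢ is the stratum total.
Stratum 1 (< 50 years): n = 6032; a·d/n = 224·2216/6032 = 82.2918; b·c/n = 3499·93/6032 = 53.9468
Stratum 2 (≥ 50 years): n = 5333; a·d/n = 1845·1779/5333 = 615.4613; b·c/n = 545·1164/5333 = 118.9537
OR_MH = (82.2918 + 615.4613) / (53.9468 + 118.9537) = 697.7531 / 172.9005 = 4.03558

4.04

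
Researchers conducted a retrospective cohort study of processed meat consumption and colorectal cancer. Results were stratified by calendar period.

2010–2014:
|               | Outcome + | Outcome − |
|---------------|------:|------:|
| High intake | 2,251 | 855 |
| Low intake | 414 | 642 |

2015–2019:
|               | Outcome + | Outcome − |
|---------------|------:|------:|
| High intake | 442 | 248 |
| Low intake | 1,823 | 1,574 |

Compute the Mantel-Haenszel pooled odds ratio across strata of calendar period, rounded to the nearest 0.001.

OR_MH = Σ(aᵢdᵢ/nᵢ) / Σ(bᵢcᵢ/nᵢ), where nᵢ is the stratum total.
Stratum 1 (2010–2014): n = 4162; a·d/n = 2251·642/4162 = 347.2230; b·c/n = 855·414/4162 = 85.0481
Stratum 2 (2015–2019): n = 4087; a·d/n = 442·1574/4087 = 170.2246; b·c/n = 248·1823/4087 = 110.6200
OR_MH = (347.2230 + 170.2246) / (85.0481 + 110.6200) = 517.4476 / 195.6681 = 2.64452

2.645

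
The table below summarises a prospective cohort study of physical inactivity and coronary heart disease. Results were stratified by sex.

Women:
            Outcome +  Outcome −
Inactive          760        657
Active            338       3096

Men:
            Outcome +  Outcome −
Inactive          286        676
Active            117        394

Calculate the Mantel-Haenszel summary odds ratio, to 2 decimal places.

OR_MH = Σ(aᵢdᵢ/nᵢ) / Σ(bᵢcᵢ/nᵢ), where nᵢ is the stratum total.
Stratum 1 (Women): n = 4851; a·d/n = 760·3096/4851 = 485.0464; b·c/n = 657·338/4851 = 45.7774
Stratum 2 (Men): n = 1473; a·d/n = 286·394/1473 = 76.4997; b·c/n = 676·117/1473 = 53.6945
OR_MH = (485.0464 + 76.4997) / (45.7774 + 53.6945) = 561.5460 / 99.4719 = 5.64528

5.65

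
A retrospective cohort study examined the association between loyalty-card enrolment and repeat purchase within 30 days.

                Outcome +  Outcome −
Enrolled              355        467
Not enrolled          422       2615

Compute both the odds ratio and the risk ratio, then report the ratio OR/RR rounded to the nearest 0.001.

Cells: a = 355, b = 467, c = 422, d = 2615.
OR = (355·2615)/(467·422) = 928325/197074 = 4.71054
Risk in exposed = 355/822 = 0.43187; risk in unexposed = 422/3037 = 0.13895; RR = 3.10806
OR/RR = 4.71054 / 3.10806 = 1.51559
The outcome is not rare, so the OR lies further from 1 than the RR.

1.516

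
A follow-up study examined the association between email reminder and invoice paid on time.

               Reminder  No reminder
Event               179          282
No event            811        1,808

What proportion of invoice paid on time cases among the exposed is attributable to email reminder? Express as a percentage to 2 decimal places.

Reading the table with exposure as columns: a = 179 (Reminder, case), b = 811 (Reminder, non-case), c = 282 (No reminder, case), d = 1808.
Risk in exposed = 179/990 = 0.18081; risk in unexposed = 282/2090 = 0.13493.
RR = 0.18081/0.13493 = 1.34003
AR% = (RR − 1)/RR × 100 = (1.34003 − 1)/1.34003 × 100 = 25.3749%

25.37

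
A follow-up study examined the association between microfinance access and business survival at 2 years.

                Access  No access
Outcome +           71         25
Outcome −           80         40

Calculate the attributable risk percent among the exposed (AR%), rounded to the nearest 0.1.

18.2

Reading the table with exposure as columns: a = 71 (Access, case), b = 80 (Access, non-case), c = 25 (No access, case), d = 40.
Risk in exposed = 71/151 = 0.47020; risk in unexposed = 25/65 = 0.38462.
RR = 0.47020/0.38462 = 1.22252
AR% = (RR − 1)/RR × 100 = (1.22252 − 1)/1.22252 × 100 = 18.2015%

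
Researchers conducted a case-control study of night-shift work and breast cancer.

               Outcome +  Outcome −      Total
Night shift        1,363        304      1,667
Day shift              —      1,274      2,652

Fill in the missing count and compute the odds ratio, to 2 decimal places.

4.15

The missing cell is in the unexposed row: 2652 − 1274 = 1378.
So a = 1363, b = 304, c = 1378, d = 1274.
OR = (a·d)/(b·c) = (1363 × 1274) / (304 × 1378) = 1736462 / 418912 = 4.14517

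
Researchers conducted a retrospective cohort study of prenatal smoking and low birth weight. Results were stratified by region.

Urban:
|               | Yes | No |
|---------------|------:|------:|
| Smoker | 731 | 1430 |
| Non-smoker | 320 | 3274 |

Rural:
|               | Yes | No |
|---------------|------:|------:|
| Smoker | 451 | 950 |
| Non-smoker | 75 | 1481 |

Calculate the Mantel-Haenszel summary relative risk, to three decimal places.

RR_MH = Σ(aᵢ·n₀ᵢ/nᵢ) / Σ(cᵢ·n₁ᵢ/nᵢ), with n₁ᵢ = aᵢ+bᵢ (exposed), n₀ᵢ = cᵢ+dᵢ (unexposed), nᵢ = n₁ᵢ+n₀ᵢ.
Stratum 1 (Urban): n₁ = 2161, n₀ = 3594, n = 5755; a·n₀/n = 731·3594/5755 = 456.5098; c·n₁/n = 320·2161/5755 = 120.1599
Stratum 2 (Rural): n₁ = 1401, n₀ = 1556, n = 2957; a·n₀/n = 451·1556/2957 = 237.3203; c·n₁/n = 75·1401/2957 = 35.5343
RR_MH = (456.5098 + 237.3203) / (120.1599 + 35.5343) = 693.8301 / 155.6942 = 4.45636

4.456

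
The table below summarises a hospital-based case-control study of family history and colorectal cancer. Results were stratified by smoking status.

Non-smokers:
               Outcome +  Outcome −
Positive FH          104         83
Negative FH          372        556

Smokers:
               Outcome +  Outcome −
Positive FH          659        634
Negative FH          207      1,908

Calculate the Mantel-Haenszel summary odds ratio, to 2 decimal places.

OR_MH = Σ(aᵢdᵢ/nᵢ) / Σ(bᵢcᵢ/nᵢ), where nᵢ is the stratum total.
Stratum 1 (Non-smokers): n = 1115; a·d/n = 104·556/1115 = 51.8601; b·c/n = 83·372/1115 = 27.6915
Stratum 2 (Smokers): n = 3408; a·d/n = 659·1908/3408 = 368.9472; b·c/n = 634·207/3408 = 38.5088
OR_MH = (51.8601 + 368.9472) / (27.6915 + 38.5088) = 420.8073 / 66.2003 = 6.35658

6.36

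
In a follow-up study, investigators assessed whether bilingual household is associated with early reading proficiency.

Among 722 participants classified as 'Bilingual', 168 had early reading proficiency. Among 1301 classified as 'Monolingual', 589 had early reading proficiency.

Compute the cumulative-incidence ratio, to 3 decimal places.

From the description: a = 168, b = 554, c = 589, d = 712.
Risk in exposed = 168/722 = 0.23269; risk in unexposed = 589/1301 = 0.45273.
RR = 0.23269 / 0.45273 = 0.51397
The risk is 49% lower among the exposed than among the unexposed.

0.514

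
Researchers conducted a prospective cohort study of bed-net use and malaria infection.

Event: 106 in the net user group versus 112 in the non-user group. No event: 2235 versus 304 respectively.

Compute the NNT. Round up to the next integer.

5

Risk in treated group = 106/2341 = 0.04528; risk in control = 112/416 = 0.26923.
Absolute risk reduction = 0.26923 − 0.04528 = 0.22395
NNT = 1 / ARR = 1 / 0.22395 = 4.465 → round up → 5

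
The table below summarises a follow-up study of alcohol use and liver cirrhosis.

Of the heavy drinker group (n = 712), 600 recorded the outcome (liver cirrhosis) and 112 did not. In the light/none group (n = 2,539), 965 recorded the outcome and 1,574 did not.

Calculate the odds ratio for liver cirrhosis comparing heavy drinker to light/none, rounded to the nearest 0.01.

From the description: a = 600, b = 112, c = 965, d = 1574.
OR = (a·d)/(b·c) = (600 × 1574) / (112 × 965) = 944400 / 108080 = 8.73797
The odds of liver cirrhosis are about 8.74 times as high in the heavy drinker group.

8.74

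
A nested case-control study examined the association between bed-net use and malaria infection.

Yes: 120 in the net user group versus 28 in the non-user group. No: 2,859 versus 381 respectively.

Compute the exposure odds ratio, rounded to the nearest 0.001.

From the description: a = 120, b = 2859, c = 28, d = 381.
OR = (a·d)/(b·c) = (120 × 381) / (2859 × 28) = 45720 / 80052 = 0.57113
Exposure is associated with lower odds of malaria infection (OR = 0.57 < 1).

0.571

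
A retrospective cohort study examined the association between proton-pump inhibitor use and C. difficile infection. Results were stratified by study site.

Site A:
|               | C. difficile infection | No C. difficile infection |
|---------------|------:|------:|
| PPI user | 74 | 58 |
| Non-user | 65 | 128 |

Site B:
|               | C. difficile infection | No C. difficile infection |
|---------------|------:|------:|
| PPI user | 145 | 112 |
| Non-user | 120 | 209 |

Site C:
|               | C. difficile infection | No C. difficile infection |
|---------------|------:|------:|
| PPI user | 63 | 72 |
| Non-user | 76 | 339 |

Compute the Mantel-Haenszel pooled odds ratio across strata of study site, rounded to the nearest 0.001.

OR_MH = Σ(aᵢdᵢ/nᵢ) / Σ(bᵢcᵢ/nᵢ), where nᵢ is the stratum total.
Stratum 1 (Site A): n = 325; a·d/n = 74·128/325 = 29.1446; b·c/n = 58·65/325 = 11.6000
Stratum 2 (Site B): n = 586; a·d/n = 145·209/586 = 51.7150; b·c/n = 112·120/586 = 22.9352
Stratum 3 (Site C): n = 550; a·d/n = 63·339/550 = 38.8309; b·c/n = 72·76/550 = 9.9491
OR_MH = (29.1446 + 51.7150 + 38.8309) / (11.6000 + 22.9352 + 9.9491) = 119.6905 / 44.4842 = 2.69063

2.691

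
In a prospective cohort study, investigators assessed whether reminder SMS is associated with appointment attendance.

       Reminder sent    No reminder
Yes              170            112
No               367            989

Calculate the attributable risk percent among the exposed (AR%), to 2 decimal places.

67.87

Reading the table with exposure as columns: a = 170 (Reminder sent, case), b = 367 (Reminder sent, non-case), c = 112 (No reminder, case), d = 989.
Risk in exposed = 170/537 = 0.31657; risk in unexposed = 112/1101 = 0.10173.
RR = 0.31657/0.10173 = 3.11203
AR% = (RR − 1)/RR × 100 = (3.11203 − 1)/3.11203 × 100 = 67.8666%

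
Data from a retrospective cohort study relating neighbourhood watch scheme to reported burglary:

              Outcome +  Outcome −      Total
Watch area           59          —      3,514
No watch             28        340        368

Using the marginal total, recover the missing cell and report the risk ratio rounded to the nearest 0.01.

The missing cell is in the exposed row: 3514 − 59 = 3455.
So a = 59, b = 3455, c = 28, d = 340.
RR = [a/(a+b)] / [c/(c+d)] = (59/3514) / (28/368) = 0.01679/0.07609 = 0.22067

0.22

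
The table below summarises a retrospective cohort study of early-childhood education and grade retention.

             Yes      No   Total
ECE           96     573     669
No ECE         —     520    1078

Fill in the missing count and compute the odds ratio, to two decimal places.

The missing cell is in the unexposed row: 1078 − 520 = 558.
So a = 96, b = 573, c = 558, d = 520.
OR = (a·d)/(b·c) = (96 × 520) / (573 × 558) = 49920 / 319734 = 0.15613

0.16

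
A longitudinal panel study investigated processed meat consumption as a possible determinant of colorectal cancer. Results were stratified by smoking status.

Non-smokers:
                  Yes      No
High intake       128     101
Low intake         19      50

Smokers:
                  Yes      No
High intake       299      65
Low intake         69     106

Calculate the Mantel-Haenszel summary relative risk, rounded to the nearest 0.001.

2.071

RR_MH = Σ(aᵢ·n₀ᵢ/nᵢ) / Σ(cᵢ·n₁ᵢ/nᵢ), with n₁ᵢ = aᵢ+bᵢ (exposed), n₀ᵢ = cᵢ+dᵢ (unexposed), nᵢ = n₁ᵢ+n₀ᵢ.
Stratum 1 (Non-smokers): n₁ = 229, n₀ = 69, n = 298; a·n₀/n = 128·69/298 = 29.6376; c·n₁/n = 19·229/298 = 14.6007
Stratum 2 (Smokers): n₁ = 364, n₀ = 175, n = 539; a·n₀/n = 299·175/539 = 97.0779; c·n₁/n = 69·364/539 = 46.5974
RR_MH = (29.6376 + 97.0779) / (14.6007 + 46.5974) = 126.7155 / 61.1981 = 2.07058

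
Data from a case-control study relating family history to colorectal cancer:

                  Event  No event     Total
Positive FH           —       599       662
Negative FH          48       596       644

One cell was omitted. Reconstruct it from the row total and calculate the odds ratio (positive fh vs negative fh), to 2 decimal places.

The missing cell is in the exposed row: 662 − 599 = 63.
So a = 63, b = 599, c = 48, d = 596.
OR = (a·d)/(b·c) = (63 × 596) / (599 × 48) = 37548 / 28752 = 1.30593

1.31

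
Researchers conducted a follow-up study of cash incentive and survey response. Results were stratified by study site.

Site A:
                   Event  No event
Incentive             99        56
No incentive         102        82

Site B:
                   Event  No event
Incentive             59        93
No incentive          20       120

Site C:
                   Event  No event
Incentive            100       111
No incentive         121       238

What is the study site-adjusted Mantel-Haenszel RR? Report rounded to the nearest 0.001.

1.424

RR_MH = Σ(aᵢ·n₀ᵢ/nᵢ) / Σ(cᵢ·n₁ᵢ/nᵢ), with n₁ᵢ = aᵢ+bᵢ (exposed), n₀ᵢ = cᵢ+dᵢ (unexposed), nᵢ = n₁ᵢ+n₀ᵢ.
Stratum 1 (Site A): n₁ = 155, n₀ = 184, n = 339; a·n₀/n = 99·184/339 = 53.7345; c·n₁/n = 102·155/339 = 46.6372
Stratum 2 (Site B): n₁ = 152, n₀ = 140, n = 292; a·n₀/n = 59·140/292 = 28.2877; c·n₁/n = 20·152/292 = 10.4110
Stratum 3 (Site C): n₁ = 211, n₀ = 359, n = 570; a·n₀/n = 100·359/570 = 62.9825; c·n₁/n = 121·211/570 = 44.7912
RR_MH = (53.7345 + 28.2877 + 62.9825) / (46.6372 + 10.4110 + 44.7912) = 145.0046 / 101.8394 = 1.42386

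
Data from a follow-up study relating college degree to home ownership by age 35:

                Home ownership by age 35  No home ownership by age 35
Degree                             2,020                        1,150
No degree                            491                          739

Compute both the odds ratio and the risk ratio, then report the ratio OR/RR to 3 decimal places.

1.656

Cells: a = 2020, b = 1150, c = 491, d = 739.
OR = (2020·739)/(1150·491) = 1492780/564650 = 2.64373
Risk in exposed = 2020/3170 = 0.63722; risk in unexposed = 491/1230 = 0.39919; RR = 1.59630
OR/RR = 2.64373 / 1.59630 = 1.65615
The outcome is not rare, so the OR lies further from 1 than the RR.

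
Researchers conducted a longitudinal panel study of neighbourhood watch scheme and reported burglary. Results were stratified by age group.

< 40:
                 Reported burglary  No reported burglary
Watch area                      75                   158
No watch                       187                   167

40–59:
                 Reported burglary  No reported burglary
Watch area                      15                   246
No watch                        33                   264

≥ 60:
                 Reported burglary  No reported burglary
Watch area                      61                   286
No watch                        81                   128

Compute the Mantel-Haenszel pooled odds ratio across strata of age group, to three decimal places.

0.399

OR_MH = Σ(aᵢdᵢ/nᵢ) / Σ(bᵢcᵢ/nᵢ), where nᵢ is the stratum total.
Stratum 1 (< 40): n = 587; a·d/n = 75·167/587 = 21.3373; b·c/n = 158·187/587 = 50.3339
Stratum 2 (40–59): n = 558; a·d/n = 15·264/558 = 7.0968; b·c/n = 246·33/558 = 14.5484
Stratum 3 (≥ 60): n = 556; a·d/n = 61·128/556 = 14.0432; b·c/n = 286·81/556 = 41.6655
OR_MH = (21.3373 + 7.0968 + 14.0432) / (50.3339 + 14.5484 + 41.6655) = 42.4772 / 106.5478 = 0.39867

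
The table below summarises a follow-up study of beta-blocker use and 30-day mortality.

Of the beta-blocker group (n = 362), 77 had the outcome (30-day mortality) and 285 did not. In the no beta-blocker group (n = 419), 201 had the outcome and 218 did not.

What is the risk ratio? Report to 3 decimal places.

From the description: a = 77, b = 285, c = 201, d = 218.
Risk in exposed = 77/362 = 0.21271; risk in unexposed = 201/419 = 0.47971.
RR = 0.21271 / 0.47971 = 0.44340
The risk is 56% lower among the exposed than among the unexposed.

0.443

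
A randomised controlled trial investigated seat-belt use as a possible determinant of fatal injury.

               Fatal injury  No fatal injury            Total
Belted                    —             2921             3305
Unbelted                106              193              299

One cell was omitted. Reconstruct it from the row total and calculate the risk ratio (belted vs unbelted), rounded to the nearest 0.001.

The missing cell is in the exposed row: 3305 − 2921 = 384.
So a = 384, b = 2921, c = 106, d = 193.
RR = [a/(a+b)] / [c/(c+d)] = (384/3305) / (106/299) = 0.11619/0.35452 = 0.32774

0.328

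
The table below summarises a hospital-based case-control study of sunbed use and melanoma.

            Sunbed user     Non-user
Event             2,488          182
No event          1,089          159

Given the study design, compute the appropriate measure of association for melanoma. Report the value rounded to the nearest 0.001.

Reading the table with exposure as columns: a = 2488 (Sunbed user, case), b = 1089 (Sunbed user, non-case), c = 182 (Non-user, case), d = 159.
This is a hospital-based case-control study: participants were sampled on outcome status, so risks in the source population cannot be estimated directly — relative risk is not valid here. The odds ratio is the appropriate measure.
OR = (a·d)/(b·c) = (2488 × 159) / (1089 × 182) = 395592 / 198198 = 1.99594

1.996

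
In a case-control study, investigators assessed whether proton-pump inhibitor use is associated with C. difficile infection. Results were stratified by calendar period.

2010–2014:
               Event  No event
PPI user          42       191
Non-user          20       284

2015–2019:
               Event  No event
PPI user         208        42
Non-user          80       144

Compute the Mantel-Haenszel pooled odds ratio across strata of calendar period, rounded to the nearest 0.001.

6.013

OR_MH = Σ(aᵢdᵢ/nᵢ) / Σ(bᵢcᵢ/nᵢ), where nᵢ is the stratum total.
Stratum 1 (2010–2014): n = 537; a·d/n = 42·284/537 = 22.2123; b·c/n = 191·20/537 = 7.1136
Stratum 2 (2015–2019): n = 474; a·d/n = 208·144/474 = 63.1899; b·c/n = 42·80/474 = 7.0886
OR_MH = (22.2123 + 63.1899) / (7.1136 + 7.0886) = 85.4022 / 14.2022 = 6.01330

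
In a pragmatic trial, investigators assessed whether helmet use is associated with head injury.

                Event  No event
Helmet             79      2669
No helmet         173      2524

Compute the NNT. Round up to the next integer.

Risk in treated group = 79/2748 = 0.02875; risk in control = 173/2697 = 0.06415.
Absolute risk reduction = 0.06415 − 0.02875 = 0.03540
NNT = 1 / ARR = 1 / 0.03540 = 28.251 → round up → 29

29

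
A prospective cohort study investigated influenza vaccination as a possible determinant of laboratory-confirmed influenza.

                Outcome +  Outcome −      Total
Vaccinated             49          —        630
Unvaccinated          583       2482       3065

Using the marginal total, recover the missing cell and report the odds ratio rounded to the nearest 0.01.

0.36

The missing cell is in the exposed row: 630 − 49 = 581.
So a = 49, b = 581, c = 583, d = 2482.
OR = (a·d)/(b·c) = (49 × 2482) / (581 × 583) = 121618 / 338723 = 0.35905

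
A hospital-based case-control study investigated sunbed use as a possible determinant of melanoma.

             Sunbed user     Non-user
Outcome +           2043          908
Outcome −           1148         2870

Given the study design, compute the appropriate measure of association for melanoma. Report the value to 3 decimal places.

5.625

Reading the table with exposure as columns: a = 2043 (Sunbed user, case), b = 1148 (Sunbed user, non-case), c = 908 (Non-user, case), d = 2870.
This is a hospital-based case-control study: participants were sampled on outcome status, so risks in the source population cannot be estimated directly — relative risk is not valid here. The odds ratio is the appropriate measure.
OR = (a·d)/(b·c) = (2043 × 2870) / (1148 × 908) = 5863410 / 1042384 = 5.62500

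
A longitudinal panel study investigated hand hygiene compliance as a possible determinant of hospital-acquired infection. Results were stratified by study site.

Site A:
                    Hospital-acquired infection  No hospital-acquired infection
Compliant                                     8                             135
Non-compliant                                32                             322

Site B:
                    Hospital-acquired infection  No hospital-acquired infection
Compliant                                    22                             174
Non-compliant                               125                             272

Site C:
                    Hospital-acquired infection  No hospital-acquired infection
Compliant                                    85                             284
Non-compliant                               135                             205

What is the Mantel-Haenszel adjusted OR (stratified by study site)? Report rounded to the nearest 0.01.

0.40

OR_MH = Σ(aᵢdᵢ/nᵢ) / Σ(bᵢcᵢ/nᵢ), where nᵢ is the stratum total.
Stratum 1 (Site A): n = 497; a·d/n = 8·322/497 = 5.1831; b·c/n = 135·32/497 = 8.6922
Stratum 2 (Site B): n = 593; a·d/n = 22·272/593 = 10.0911; b·c/n = 174·125/593 = 36.6779
Stratum 3 (Site C): n = 709; a·d/n = 85·205/709 = 24.5769; b·c/n = 284·135/709 = 54.0762
OR_MH = (5.1831 + 10.0911 + 24.5769) / (8.6922 + 36.6779 + 54.0762) = 39.8510 / 99.4462 = 0.40073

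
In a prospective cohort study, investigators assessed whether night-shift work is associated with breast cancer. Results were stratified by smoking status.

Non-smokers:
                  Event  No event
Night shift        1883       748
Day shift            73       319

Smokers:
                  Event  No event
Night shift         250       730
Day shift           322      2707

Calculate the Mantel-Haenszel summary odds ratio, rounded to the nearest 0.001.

OR_MH = Σ(aᵢdᵢ/nᵢ) / Σ(bᵢcᵢ/nᵢ), where nᵢ is the stratum total.
Stratum 1 (Non-smokers): n = 3023; a·d/n = 1883·319/3023 = 198.7023; b·c/n = 748·73/3023 = 18.0629
Stratum 2 (Smokers): n = 4009; a·d/n = 250·2707/4009 = 168.8077; b·c/n = 730·322/4009 = 58.6331
OR_MH = (198.7023 + 168.8077) / (18.0629 + 58.6331) = 367.5100 / 76.6959 = 4.79178

4.792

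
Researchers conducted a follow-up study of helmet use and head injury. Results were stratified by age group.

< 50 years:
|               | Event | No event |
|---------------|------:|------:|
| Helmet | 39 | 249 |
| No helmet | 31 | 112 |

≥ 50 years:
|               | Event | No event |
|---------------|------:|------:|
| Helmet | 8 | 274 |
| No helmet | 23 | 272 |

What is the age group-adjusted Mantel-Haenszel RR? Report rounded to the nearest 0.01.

RR_MH = Σ(aᵢ·n₀ᵢ/nᵢ) / Σ(cᵢ·n₁ᵢ/nᵢ), with n₁ᵢ = aᵢ+bᵢ (exposed), n₀ᵢ = cᵢ+dᵢ (unexposed), nᵢ = n₁ᵢ+n₀ᵢ.
Stratum 1 (< 50 years): n₁ = 288, n₀ = 143, n = 431; a·n₀/n = 39·143/431 = 12.9397; c·n₁/n = 31·288/431 = 20.7146
Stratum 2 (≥ 50 years): n₁ = 282, n₀ = 295, n = 577; a·n₀/n = 8·295/577 = 4.0901; c·n₁/n = 23·282/577 = 11.2409
RR_MH = (12.9397 + 4.0901) / (20.7146 + 11.2409) = 17.0298 / 31.9555 = 0.53292

0.53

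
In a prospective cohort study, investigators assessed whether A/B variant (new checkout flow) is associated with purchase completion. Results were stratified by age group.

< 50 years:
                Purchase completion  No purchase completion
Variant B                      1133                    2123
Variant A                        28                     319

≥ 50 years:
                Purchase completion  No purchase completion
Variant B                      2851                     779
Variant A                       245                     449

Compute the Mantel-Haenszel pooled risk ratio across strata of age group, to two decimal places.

2.45

RR_MH = Σ(aᵢ·n₀ᵢ/nᵢ) / Σ(cᵢ·n₁ᵢ/nᵢ), with n₁ᵢ = aᵢ+bᵢ (exposed), n₀ᵢ = cᵢ+dᵢ (unexposed), nᵢ = n₁ᵢ+n₀ᵢ.
Stratum 1 (< 50 years): n₁ = 3256, n₀ = 347, n = 3603; a·n₀/n = 1133·347/3603 = 109.1177; c·n₁/n = 28·3256/3603 = 25.3034
Stratum 2 (≥ 50 years): n₁ = 3630, n₀ = 694, n = 4324; a·n₀/n = 2851·694/4324 = 457.5842; c·n₁/n = 245·3630/4324 = 205.6776
RR_MH = (109.1177 + 457.5842) / (25.3034 + 205.6776) = 566.7019 / 230.9810 = 2.45346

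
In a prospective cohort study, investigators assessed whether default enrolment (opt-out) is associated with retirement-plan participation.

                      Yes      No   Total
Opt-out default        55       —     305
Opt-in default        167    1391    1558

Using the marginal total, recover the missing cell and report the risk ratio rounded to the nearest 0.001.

1.682

The missing cell is in the exposed row: 305 − 55 = 250.
So a = 55, b = 250, c = 167, d = 1391.
RR = [a/(a+b)] / [c/(c+d)] = (55/305) / (167/1558) = 0.18033/0.10719 = 1.68234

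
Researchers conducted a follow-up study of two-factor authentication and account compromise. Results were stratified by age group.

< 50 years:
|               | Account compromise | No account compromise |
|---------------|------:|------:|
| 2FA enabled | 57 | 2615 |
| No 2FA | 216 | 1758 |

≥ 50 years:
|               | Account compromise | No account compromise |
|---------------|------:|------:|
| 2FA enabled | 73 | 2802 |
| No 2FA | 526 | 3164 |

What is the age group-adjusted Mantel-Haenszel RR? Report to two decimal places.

0.18

RR_MH = Σ(aᵢ·n₀ᵢ/nᵢ) / Σ(cᵢ·n₁ᵢ/nᵢ), with n₁ᵢ = aᵢ+bᵢ (exposed), n₀ᵢ = cᵢ+dᵢ (unexposed), nᵢ = n₁ᵢ+n₀ᵢ.
Stratum 1 (< 50 years): n₁ = 2672, n₀ = 1974, n = 4646; a·n₀/n = 57·1974/4646 = 24.2183; c·n₁/n = 216·2672/4646 = 124.2256
Stratum 2 (≥ 50 years): n₁ = 2875, n₀ = 3690, n = 6565; a·n₀/n = 73·3690/6565 = 41.0312; c·n₁/n = 526·2875/6565 = 230.3503
RR_MH = (24.2183 + 41.0312) / (124.2256 + 230.3503) = 65.2495 / 354.5759 = 0.18402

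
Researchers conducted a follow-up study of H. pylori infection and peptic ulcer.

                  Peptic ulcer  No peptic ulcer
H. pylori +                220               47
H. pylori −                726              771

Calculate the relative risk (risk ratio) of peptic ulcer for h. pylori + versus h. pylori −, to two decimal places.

Cells: a = 220, b = 47, c = 726, d = 771.
Risk in exposed = 220/267 = 0.82397; risk in unexposed = 726/1497 = 0.48497.
RR = 0.82397 / 0.48497 = 1.69901
The risk among the exposed is 1.70 times that among the unexposed.

1.70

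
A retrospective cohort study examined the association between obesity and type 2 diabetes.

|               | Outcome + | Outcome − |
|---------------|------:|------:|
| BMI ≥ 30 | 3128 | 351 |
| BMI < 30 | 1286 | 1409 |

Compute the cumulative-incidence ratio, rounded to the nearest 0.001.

1.884

Cells: a = 3128, b = 351, c = 1286, d = 1409.
Risk in exposed = 3128/3479 = 0.89911; risk in unexposed = 1286/2695 = 0.47718.
RR = 0.89911 / 0.47718 = 1.88421
The risk among the exposed is 1.88 times that among the unexposed.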